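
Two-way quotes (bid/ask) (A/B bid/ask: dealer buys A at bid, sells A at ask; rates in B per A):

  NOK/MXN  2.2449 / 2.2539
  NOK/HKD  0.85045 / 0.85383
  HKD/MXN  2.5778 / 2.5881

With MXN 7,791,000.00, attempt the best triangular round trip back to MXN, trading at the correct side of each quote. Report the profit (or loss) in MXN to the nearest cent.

Best loop MXN → HKD → NOK → MXN:
MXN 7,791,000.00 ÷ 2.5881 (buy HKD at ask) = HKD 3,010,316.45
HKD 3,010,316.45 ÷ 0.85383 (buy NOK at ask) = NOK 3,525,662.54
NOK 3,525,662.54 × 2.2449 (sell NOK at bid) = MXN 7,914,759.84

Net profit: MXN 123,759.84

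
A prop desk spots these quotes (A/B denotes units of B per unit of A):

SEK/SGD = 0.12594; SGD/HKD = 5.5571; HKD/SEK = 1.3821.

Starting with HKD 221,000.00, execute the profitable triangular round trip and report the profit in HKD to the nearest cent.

Profit: HKD 7,476.17

Profitable loop is HKD → SGD → SEK → HKD:
HKD 221,000.00 ÷ 5.5571 = SGD 39,768.94
SGD 39,768.94 ÷ 0.12594 = SEK 315,776.91
SEK 315,776.91 ÷ 1.3821 = HKD 228,476.17
Profit = HKD 228,476.17 − HKD 221,000.00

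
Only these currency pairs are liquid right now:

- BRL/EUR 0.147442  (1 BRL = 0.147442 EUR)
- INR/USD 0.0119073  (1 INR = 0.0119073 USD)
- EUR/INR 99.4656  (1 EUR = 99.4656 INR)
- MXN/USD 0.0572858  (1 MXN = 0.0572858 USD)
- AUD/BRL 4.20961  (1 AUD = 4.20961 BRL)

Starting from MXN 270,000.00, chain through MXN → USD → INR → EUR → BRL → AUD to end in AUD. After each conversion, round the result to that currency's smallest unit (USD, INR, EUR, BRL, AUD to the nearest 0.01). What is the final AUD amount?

MXN 270,000.00 × 0.0572858 = USD 15,467.17
USD 15,467.17 ÷ 0.0119073 = INR 1,298,965.34
INR 1,298,965.34 ÷ 99.4656 = EUR 13,059.44
EUR 13,059.44 ÷ 0.147442 = BRL 88,573.41
BRL 88,573.41 ÷ 4.20961 = AUD 21,040.76

AUD 21,040.76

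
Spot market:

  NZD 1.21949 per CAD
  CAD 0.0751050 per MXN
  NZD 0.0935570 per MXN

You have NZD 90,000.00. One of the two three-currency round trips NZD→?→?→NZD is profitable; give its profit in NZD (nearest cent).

Profitable loop is NZD → CAD → MXN → NZD:
NZD 90,000.00 ÷ 1.21949 = CAD 73,801.34
CAD 73,801.34 ÷ 0.0751050 = MXN 982,642.21
MXN 982,642.21 × 0.0935570 = NZD 91,933.06
Profit = NZD 91,933.06 − NZD 90,000.00

Profit: NZD 1,933.06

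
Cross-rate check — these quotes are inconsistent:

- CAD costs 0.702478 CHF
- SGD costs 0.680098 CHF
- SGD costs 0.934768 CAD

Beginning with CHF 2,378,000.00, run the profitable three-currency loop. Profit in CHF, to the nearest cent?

Profitable loop is CHF → CAD → SGD → CHF:
CHF 2,378,000.00 ÷ 0.702478 = CAD 3,385,159.39
CAD 3,385,159.39 ÷ 0.934768 = SGD 3,621,389.90
SGD 3,621,389.90 × 0.680098 = CHF 2,462,900.03
Profit = CHF 2,462,900.03 − CHF 2,378,000.00

Profit: CHF 84,900.03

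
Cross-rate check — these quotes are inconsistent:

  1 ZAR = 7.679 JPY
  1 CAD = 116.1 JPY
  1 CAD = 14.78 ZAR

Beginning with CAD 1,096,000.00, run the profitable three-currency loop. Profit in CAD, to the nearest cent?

Profitable loop is CAD → JPY → ZAR → CAD:
CAD 1,096,000.00 × 116.1 = JPY 127,245,600
JPY 127,245,600 ÷ 7.679 = ZAR 16,570,595.13
ZAR 16,570,595.13 ÷ 14.78 = CAD 1,121,149.87
Profit = CAD 1,121,149.87 − CAD 1,096,000.00

Profit: CAD 25,149.87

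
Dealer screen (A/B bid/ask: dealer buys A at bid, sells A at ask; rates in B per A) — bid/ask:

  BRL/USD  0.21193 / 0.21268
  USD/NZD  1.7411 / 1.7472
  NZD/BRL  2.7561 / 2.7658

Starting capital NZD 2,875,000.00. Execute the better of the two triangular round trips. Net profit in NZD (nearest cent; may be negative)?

Best loop NZD → BRL → USD → NZD:
NZD 2,875,000.00 × 2.7561 (sell NZD at bid) = BRL 7,923,787.50
BRL 7,923,787.50 × 0.21193 (sell BRL at bid) = USD 1,679,288.28
USD 1,679,288.28 × 1.7411 (sell USD at bid) = NZD 2,923,808.83

Net profit: NZD 48,808.83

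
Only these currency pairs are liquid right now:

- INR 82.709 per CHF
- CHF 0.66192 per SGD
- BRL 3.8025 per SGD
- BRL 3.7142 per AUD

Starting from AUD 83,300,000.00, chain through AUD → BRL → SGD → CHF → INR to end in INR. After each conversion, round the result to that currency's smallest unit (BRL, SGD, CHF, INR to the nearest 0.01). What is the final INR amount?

INR 4,454,503,842.42

AUD 83,300,000.00 × 3.7142 = BRL 309,392,860.00
BRL 309,392,860.00 ÷ 3.8025 = SGD 81,365,643.66
SGD 81,365,643.66 × 0.66192 = CHF 53,857,546.85
CHF 53,857,546.85 × 82.709 = INR 4,454,503,842.42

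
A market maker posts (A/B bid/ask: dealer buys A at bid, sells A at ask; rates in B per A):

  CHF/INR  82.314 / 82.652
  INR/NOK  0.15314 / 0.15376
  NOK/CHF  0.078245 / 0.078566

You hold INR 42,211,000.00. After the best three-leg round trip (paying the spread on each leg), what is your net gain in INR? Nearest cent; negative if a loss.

Best loop INR → CHF → NOK → INR:
INR 42,211,000.00 ÷ 82.652 (buy CHF at ask) = CHF 510,707.54
CHF 510,707.54 ÷ 0.078566 (buy NOK at ask) = NOK 6,500,363.32
NOK 6,500,363.32 ÷ 0.15376 (buy INR at ask) = INR 42,276,036.18

Net profit: INR 65,036.18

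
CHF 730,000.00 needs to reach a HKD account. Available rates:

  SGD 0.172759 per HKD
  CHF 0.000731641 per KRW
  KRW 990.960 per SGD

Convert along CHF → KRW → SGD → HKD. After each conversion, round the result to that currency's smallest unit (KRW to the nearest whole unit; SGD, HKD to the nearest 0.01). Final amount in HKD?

HKD 5,828,113.73

CHF 730,000.00 ÷ 0.000731641 = KRW 997,757,097
KRW 997,757,097 ÷ 990.960 = SGD 1,006,859.10
SGD 1,006,859.10 ÷ 0.172759 = HKD 5,828,113.73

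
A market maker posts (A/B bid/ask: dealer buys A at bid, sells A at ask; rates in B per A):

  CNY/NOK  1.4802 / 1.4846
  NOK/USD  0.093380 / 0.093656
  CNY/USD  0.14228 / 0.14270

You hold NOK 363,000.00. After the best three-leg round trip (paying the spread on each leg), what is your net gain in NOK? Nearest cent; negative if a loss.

Best loop NOK → CNY → USD → NOK:
NOK 363,000.00 ÷ 1.4846 (buy CNY at ask) = CNY 244,510.31
CNY 244,510.31 × 0.14228 (sell CNY at bid) = USD 34,788.93
USD 34,788.93 ÷ 0.093656 (buy NOK at ask) = NOK 371,454.33

Net profit: NOK 8,454.33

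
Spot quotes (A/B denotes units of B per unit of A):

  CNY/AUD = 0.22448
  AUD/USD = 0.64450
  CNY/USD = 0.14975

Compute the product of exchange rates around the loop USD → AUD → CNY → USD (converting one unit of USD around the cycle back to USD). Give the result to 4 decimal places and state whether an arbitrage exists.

Around USD → AUD → CNY → USD: 1 ÷ 0.64450 ÷ 0.22448 × 0.14975 = 1.035062
Product > 1; profitable direction is USD → AUD → CNY → USD.

1.0351 (arbitrage exists)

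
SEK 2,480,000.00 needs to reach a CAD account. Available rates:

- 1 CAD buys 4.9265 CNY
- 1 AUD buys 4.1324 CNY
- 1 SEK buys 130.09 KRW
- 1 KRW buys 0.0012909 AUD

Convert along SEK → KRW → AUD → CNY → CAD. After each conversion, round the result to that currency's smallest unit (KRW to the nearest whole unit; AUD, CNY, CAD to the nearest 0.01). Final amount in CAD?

CAD 349,343.01

SEK 2,480,000.00 × 130.09 = KRW 322,623,200
KRW 322,623,200 × 0.0012909 = AUD 416,474.29
AUD 416,474.29 × 4.1324 = CNY 1,721,038.36
CNY 1,721,038.36 ÷ 4.9265 = CAD 349,343.01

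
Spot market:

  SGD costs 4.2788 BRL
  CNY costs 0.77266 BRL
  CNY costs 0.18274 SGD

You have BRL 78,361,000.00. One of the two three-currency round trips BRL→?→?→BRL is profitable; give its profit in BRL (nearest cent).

Profit: BRL 937,897.18

Profitable loop is BRL → CNY → SGD → BRL:
BRL 78,361,000.00 ÷ 0.77266 = CNY 101,417,182.20
CNY 101,417,182.20 × 0.18274 = SGD 18,532,975.88
SGD 18,532,975.88 × 4.2788 = BRL 79,298,897.18
Profit = BRL 79,298,897.18 − BRL 78,361,000.00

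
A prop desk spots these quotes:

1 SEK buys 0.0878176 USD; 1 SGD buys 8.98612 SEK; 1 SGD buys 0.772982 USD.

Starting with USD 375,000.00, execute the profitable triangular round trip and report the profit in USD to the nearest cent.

Profitable loop is USD → SGD → SEK → USD:
USD 375,000.00 ÷ 0.772982 = SGD 485,134.19
SGD 485,134.19 × 8.98612 = SEK 4,359,474.09
SEK 4,359,474.09 × 0.0878176 = USD 382,838.55
Profit = USD 382,838.55 − USD 375,000.00

Profit: USD 7,838.55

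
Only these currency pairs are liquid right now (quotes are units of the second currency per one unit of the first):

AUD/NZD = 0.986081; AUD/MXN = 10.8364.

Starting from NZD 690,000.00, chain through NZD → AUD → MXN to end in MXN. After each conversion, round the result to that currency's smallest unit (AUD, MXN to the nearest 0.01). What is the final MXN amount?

MXN 7,582,659.07

NZD 690,000.00 ÷ 0.986081 = AUD 699,739.68
AUD 699,739.68 × 10.8364 = MXN 7,582,659.07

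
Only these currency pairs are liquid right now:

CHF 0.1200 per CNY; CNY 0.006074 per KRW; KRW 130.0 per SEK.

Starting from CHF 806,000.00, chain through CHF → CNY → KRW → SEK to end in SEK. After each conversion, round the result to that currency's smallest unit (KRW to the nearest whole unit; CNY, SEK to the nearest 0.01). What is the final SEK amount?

SEK 8,506,201.30

CHF 806,000.00 ÷ 0.1200 = CNY 6,716,666.67
CNY 6,716,666.67 ÷ 0.006074 = KRW 1,105,806,169
KRW 1,105,806,169 ÷ 130.0 = SEK 8,506,201.30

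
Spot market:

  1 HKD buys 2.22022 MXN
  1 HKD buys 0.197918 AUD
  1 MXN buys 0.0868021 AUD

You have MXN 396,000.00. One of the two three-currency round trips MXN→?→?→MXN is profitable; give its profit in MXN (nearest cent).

Profit: MXN 10,681.33

Profitable loop is MXN → HKD → AUD → MXN:
MXN 396,000.00 ÷ 2.22022 = HKD 178,360.70
HKD 178,360.70 × 0.197918 = AUD 35,300.79
AUD 35,300.79 ÷ 0.0868021 = MXN 406,681.33
Profit = MXN 406,681.33 − MXN 396,000.00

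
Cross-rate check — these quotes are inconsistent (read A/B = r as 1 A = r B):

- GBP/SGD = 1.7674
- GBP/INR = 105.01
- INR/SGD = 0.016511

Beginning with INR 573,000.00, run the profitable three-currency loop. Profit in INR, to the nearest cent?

Profit: INR 11,097.62

Profitable loop is INR → GBP → SGD → INR:
INR 573,000.00 ÷ 105.01 = GBP 5,456.62
GBP 5,456.62 × 1.7674 = SGD 9,644.04
SGD 9,644.04 ÷ 0.016511 = INR 584,097.62
Profit = INR 584,097.62 − INR 573,000.00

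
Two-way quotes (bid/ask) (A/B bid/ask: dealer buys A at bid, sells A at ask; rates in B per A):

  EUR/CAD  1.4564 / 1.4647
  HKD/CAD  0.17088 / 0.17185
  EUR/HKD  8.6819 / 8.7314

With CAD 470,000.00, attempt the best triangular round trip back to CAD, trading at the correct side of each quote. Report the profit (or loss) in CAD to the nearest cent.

Net profit: CAD 6,052.87

Best loop CAD → EUR → HKD → CAD:
CAD 470,000.00 ÷ 1.4647 (buy EUR at ask) = EUR 320,884.82
EUR 320,884.82 × 8.6819 (sell EUR at bid) = HKD 2,785,889.94
HKD 2,785,889.94 × 0.17088 (sell HKD at bid) = CAD 476,052.87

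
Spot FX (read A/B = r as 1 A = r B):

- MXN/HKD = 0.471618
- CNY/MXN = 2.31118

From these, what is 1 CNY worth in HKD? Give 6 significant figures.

CNY/HKD = 1.08999

1 CNY × 2.31118 = 2.31118 MXN
2.31118 MXN × 0.471618 = 1.08999 HKD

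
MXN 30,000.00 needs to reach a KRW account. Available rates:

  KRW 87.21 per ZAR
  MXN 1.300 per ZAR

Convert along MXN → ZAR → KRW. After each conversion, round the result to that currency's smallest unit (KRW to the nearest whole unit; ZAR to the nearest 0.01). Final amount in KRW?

MXN 30,000.00 ÷ 1.300 = ZAR 23,076.92
ZAR 23,076.92 × 87.21 = KRW 2,012,538

KRW 2,012,538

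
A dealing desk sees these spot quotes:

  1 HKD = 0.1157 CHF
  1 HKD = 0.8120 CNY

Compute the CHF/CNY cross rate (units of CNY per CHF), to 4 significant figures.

1 CHF ÷ 0.1157 = 8.64304 HKD
8.64304 HKD × 0.8120 = 7.01815 CNY

CHF/CNY = 7.018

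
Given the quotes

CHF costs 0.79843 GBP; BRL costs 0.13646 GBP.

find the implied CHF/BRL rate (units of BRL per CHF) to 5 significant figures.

1 CHF × 0.79843 = 0.79843 GBP
0.79843 GBP ÷ 0.13646 = 5.85102 BRL

CHF/BRL = 5.8510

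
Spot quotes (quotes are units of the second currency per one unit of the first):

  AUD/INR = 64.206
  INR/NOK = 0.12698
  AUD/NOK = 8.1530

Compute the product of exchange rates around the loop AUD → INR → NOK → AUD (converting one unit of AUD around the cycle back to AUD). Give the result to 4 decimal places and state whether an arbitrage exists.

Around AUD → INR → NOK → AUD: 1 × 64.206 × 0.12698 ÷ 8.1530 = 0.999985
Product ≈ 1 (deviation 0.001%, within rounding noise).

1.0000 (no arbitrage)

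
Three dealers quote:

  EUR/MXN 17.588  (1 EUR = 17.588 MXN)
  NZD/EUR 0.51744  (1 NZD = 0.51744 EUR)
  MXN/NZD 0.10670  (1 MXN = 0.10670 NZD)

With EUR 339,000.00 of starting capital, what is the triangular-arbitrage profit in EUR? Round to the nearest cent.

Profitable loop is EUR → NZD → MXN → EUR:
EUR 339,000.00 ÷ 0.51744 = NZD 655,148.42
NZD 655,148.42 ÷ 0.10670 = MXN 6,140,097.69
MXN 6,140,097.69 ÷ 17.588 = EUR 349,107.21
Profit = EUR 349,107.21 − EUR 339,000.00

Profit: EUR 10,107.21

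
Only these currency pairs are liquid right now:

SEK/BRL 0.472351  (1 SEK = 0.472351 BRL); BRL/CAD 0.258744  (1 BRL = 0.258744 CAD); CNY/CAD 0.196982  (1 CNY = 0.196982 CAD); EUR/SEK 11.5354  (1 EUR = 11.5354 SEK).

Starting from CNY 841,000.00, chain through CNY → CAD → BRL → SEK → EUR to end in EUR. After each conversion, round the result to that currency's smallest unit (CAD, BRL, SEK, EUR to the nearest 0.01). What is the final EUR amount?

EUR 117,504.57

CNY 841,000.00 × 0.196982 = CAD 165,661.86
CAD 165,661.86 ÷ 0.258744 = BRL 640,253.92
BRL 640,253.92 ÷ 0.472351 = SEK 1,355,462.19
SEK 1,355,462.19 ÷ 11.5354 = EUR 117,504.57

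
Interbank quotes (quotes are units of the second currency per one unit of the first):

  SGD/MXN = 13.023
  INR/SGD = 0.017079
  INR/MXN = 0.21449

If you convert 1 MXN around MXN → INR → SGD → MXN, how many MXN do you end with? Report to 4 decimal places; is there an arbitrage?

Around MXN → INR → SGD → MXN: 1 ÷ 0.21449 × 0.017079 × 13.023 = 1.036971
Product > 1; profitable direction is MXN → INR → SGD → MXN.

1.0370 (arbitrage exists)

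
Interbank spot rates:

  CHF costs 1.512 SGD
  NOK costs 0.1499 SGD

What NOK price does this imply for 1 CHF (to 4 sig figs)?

1 CHF × 1.512 = 1.512 SGD
1.512 SGD ÷ 0.1499 = 10.0867 NOK

CHF/NOK = 10.09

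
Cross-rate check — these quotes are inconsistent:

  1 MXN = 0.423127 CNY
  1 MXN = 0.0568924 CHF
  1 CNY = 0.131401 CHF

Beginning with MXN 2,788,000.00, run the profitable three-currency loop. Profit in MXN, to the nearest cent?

Profitable loop is MXN → CHF → CNY → MXN:
MXN 2,788,000.00 × 0.0568924 = CHF 158,616.01
CHF 158,616.01 ÷ 0.131401 = CNY 1,207,114.19
CNY 1,207,114.19 ÷ 0.423127 = MXN 2,852,841.31
Profit = MXN 2,852,841.31 − MXN 2,788,000.00

Profit: MXN 64,841.31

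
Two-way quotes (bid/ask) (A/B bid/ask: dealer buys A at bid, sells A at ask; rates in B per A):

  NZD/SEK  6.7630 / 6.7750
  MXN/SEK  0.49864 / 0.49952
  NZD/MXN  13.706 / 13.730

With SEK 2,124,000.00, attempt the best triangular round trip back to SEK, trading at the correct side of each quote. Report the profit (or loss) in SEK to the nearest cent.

Net profit: SEK 18,609.64

Best loop SEK → NZD → MXN → SEK:
SEK 2,124,000.00 ÷ 6.7750 (buy NZD at ask) = NZD 313,505.54
NZD 313,505.54 × 13.706 (sell NZD at bid) = MXN 4,296,906.86
MXN 4,296,906.86 × 0.49864 (sell MXN at bid) = SEK 2,142,609.64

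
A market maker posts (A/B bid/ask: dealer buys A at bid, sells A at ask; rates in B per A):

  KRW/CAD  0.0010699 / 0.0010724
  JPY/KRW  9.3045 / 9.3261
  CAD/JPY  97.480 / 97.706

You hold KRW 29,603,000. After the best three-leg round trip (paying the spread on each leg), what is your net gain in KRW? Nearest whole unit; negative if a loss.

Best loop KRW → JPY → CAD → KRW:
KRW 29,603,000 ÷ 9.3261 (buy JPY at ask) = JPY 3,174,210
JPY 3,174,210 ÷ 97.706 (buy CAD at ask) = CAD 32,487.36
CAD 32,487.36 ÷ 0.0010724 (buy KRW at ask) = KRW 30,294,070

Net profit: KRW 691,070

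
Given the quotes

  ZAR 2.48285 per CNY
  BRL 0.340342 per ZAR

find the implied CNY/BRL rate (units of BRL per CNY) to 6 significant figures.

1 CNY × 2.48285 = 2.48285 ZAR
2.48285 ZAR × 0.340342 = 0.845018 BRL

CNY/BRL = 0.845018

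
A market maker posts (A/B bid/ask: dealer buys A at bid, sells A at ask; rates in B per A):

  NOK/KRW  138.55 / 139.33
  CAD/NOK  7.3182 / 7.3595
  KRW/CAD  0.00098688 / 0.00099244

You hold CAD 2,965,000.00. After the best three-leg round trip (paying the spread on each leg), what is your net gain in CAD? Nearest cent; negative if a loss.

Best loop CAD → NOK → KRW → CAD:
CAD 2,965,000.00 × 7.3182 (sell CAD at bid) = NOK 21,698,463.00
NOK 21,698,463.00 × 138.55 (sell NOK at bid) = KRW 3,006,322,049
KRW 3,006,322,049 × 0.00098688 (sell KRW at bid) = CAD 2,966,879.10

Net profit: CAD 1,879.10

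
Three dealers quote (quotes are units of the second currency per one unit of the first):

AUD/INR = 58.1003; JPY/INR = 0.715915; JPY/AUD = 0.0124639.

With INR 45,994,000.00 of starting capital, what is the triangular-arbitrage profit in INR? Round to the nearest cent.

Profit: INR 529,464.66

Profitable loop is INR → JPY → AUD → INR:
INR 45,994,000.00 ÷ 0.715915 = JPY 64,245,057
JPY 64,245,057 × 0.0124639 = AUD 800,743.97
AUD 800,743.97 × 58.1003 = INR 46,523,464.66
Profit = INR 46,523,464.66 − INR 45,994,000.00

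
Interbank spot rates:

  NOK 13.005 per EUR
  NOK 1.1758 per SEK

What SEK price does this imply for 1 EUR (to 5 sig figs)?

1 EUR × 13.005 = 13.005 NOK
13.005 NOK ÷ 1.1758 = 11.0606 SEK

EUR/SEK = 11.061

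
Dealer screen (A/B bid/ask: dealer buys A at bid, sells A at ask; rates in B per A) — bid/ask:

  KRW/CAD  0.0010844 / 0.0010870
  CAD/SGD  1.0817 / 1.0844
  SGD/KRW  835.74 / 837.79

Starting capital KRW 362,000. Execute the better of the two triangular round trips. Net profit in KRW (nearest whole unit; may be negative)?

Net profit: KRW 4,568

Best loop KRW → SGD → CAD → KRW:
KRW 362,000 ÷ 837.79 (buy SGD at ask) = SGD 432.09
SGD 432.09 ÷ 1.0844 (buy CAD at ask) = CAD 398.46
CAD 398.46 ÷ 0.0010870 (buy KRW at ask) = KRW 366,568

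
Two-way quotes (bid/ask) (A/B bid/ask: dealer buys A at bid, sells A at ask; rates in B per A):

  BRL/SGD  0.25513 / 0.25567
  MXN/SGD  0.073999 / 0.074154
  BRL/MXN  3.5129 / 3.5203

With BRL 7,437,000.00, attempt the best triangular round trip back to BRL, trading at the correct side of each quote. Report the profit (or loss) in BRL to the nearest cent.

Net profit: BRL 124,529.45

Best loop BRL → MXN → SGD → BRL:
BRL 7,437,000.00 × 3.5129 (sell BRL at bid) = MXN 26,125,437.30
MXN 26,125,437.30 × 0.073999 (sell MXN at bid) = SGD 1,933,256.23
SGD 1,933,256.23 ÷ 0.25567 (buy BRL at ask) = BRL 7,561,529.45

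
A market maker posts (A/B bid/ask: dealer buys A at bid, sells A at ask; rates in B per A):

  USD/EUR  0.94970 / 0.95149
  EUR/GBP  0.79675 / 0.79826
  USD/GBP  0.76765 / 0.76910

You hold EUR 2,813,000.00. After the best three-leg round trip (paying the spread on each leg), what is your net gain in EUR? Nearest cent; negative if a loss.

Best loop EUR → USD → GBP → EUR:
EUR 2,813,000.00 ÷ 0.95149 (buy USD at ask) = USD 2,956,415.73
USD 2,956,415.73 × 0.76765 (sell USD at bid) = GBP 2,269,492.53
GBP 2,269,492.53 ÷ 0.79826 (buy EUR at ask) = EUR 2,843,049.30

Net profit: EUR 30,049.30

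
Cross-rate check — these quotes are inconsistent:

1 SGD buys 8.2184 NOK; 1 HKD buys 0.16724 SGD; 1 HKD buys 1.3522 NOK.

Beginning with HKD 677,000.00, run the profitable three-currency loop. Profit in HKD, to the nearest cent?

Profitable loop is HKD → SGD → NOK → HKD:
HKD 677,000.00 × 0.16724 = SGD 113,221.48
SGD 113,221.48 × 8.2184 = NOK 930,499.41
NOK 930,499.41 ÷ 1.3522 = HKD 688,137.41
Profit = HKD 688,137.41 − HKD 677,000.00

Profit: HKD 11,137.41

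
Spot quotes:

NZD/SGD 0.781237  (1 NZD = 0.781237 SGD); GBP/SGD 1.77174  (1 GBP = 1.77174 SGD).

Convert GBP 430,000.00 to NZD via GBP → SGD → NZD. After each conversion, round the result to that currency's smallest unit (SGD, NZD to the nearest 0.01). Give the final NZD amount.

NZD 975,181.92

GBP 430,000.00 × 1.77174 = SGD 761,848.20
SGD 761,848.20 ÷ 0.781237 = NZD 975,181.92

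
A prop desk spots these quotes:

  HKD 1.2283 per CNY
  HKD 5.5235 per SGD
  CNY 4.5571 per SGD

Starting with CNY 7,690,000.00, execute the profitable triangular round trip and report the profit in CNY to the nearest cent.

Profitable loop is CNY → HKD → SGD → CNY:
CNY 7,690,000.00 × 1.2283 = HKD 9,445,627.00
HKD 9,445,627.00 ÷ 5.5235 = SGD 1,710,080.02
SGD 1,710,080.02 × 4.5571 = CNY 7,793,005.67
Profit = CNY 7,793,005.67 − CNY 7,690,000.00

Profit: CNY 103,005.67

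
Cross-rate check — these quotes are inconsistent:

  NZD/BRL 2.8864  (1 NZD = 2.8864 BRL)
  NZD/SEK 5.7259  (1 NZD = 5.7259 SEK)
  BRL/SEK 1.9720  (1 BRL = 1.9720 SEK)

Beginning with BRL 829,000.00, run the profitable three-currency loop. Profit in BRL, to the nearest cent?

Profitable loop is BRL → NZD → SEK → BRL:
BRL 829,000.00 ÷ 2.8864 = NZD 287,208.98
NZD 287,208.98 × 5.7259 = SEK 1,644,529.90
SEK 1,644,529.90 ÷ 1.9720 = BRL 833,940.11
Profit = BRL 833,940.11 − BRL 829,000.00

Profit: BRL 4,940.11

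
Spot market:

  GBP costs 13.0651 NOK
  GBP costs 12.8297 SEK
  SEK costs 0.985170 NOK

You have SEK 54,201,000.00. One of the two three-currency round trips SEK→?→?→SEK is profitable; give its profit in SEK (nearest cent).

Profit: SEK 1,825,353.58

Profitable loop is SEK → GBP → NOK → SEK:
SEK 54,201,000.00 ÷ 12.8297 = GBP 4,224,650.62
GBP 4,224,650.62 × 13.0651 = NOK 55,195,482.75
NOK 55,195,482.75 ÷ 0.985170 = SEK 56,026,353.58
Profit = SEK 56,026,353.58 − SEK 54,201,000.00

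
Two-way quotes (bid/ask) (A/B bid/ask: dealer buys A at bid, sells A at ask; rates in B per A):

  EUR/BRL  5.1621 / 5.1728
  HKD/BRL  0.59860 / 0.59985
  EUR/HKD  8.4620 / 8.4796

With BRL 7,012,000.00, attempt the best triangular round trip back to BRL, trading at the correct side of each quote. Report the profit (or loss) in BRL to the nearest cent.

Net profit: BRL 104,235.17

Best loop BRL → HKD → EUR → BRL:
BRL 7,012,000.00 ÷ 0.59985 (buy HKD at ask) = HKD 11,689,589.06
HKD 11,689,589.06 ÷ 8.4796 (buy EUR at ask) = EUR 1,378,554.30
EUR 1,378,554.30 × 5.1621 (sell EUR at bid) = BRL 7,116,235.17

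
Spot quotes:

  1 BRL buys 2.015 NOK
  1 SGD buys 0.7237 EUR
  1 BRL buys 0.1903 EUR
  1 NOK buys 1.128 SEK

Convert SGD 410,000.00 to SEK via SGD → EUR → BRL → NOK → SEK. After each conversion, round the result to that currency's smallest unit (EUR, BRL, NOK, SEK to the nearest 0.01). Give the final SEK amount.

SEK 3,543,951.69

SGD 410,000.00 × 0.7237 = EUR 296,717.00
EUR 296,717.00 ÷ 0.1903 = BRL 1,559,206.52
BRL 1,559,206.52 × 2.015 = NOK 3,141,801.14
NOK 3,141,801.14 × 1.128 = SEK 3,543,951.69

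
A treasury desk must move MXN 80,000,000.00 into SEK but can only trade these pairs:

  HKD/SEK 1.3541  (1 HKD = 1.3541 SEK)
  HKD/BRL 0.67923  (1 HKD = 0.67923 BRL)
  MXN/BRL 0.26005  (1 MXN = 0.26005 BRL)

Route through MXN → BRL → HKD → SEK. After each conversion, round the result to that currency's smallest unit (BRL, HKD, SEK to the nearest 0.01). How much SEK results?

MXN 80,000,000.00 × 0.26005 = BRL 20,804,000.00
BRL 20,804,000.00 ÷ 0.67923 = HKD 30,628,800.26
HKD 30,628,800.26 × 1.3541 = SEK 41,474,458.43

SEK 41,474,458.43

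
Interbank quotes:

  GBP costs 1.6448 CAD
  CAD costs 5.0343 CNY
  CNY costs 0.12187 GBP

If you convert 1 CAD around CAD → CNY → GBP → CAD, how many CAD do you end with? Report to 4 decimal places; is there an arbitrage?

Around CAD → CNY → GBP → CAD: 1 × 5.0343 × 0.12187 × 1.6448 = 1.009134
Product > 1; profitable direction is CAD → CNY → GBP → CAD.

1.0091 (arbitrage exists)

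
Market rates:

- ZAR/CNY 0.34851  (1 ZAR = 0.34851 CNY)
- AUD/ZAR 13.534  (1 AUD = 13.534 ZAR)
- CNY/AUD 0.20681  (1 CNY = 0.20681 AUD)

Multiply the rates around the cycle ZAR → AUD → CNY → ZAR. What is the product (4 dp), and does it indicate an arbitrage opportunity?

Around ZAR → AUD → CNY → ZAR: 1 ÷ 13.534 ÷ 0.20681 ÷ 0.34851 = 1.025149
Product > 1; profitable direction is ZAR → AUD → CNY → ZAR.

1.0251 (arbitrage exists)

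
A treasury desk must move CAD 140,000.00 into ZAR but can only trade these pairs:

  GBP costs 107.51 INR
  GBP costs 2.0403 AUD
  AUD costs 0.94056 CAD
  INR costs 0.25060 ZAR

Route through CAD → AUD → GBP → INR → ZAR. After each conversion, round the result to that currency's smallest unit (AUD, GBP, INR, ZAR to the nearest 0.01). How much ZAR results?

CAD 140,000.00 ÷ 0.94056 = AUD 148,847.50
AUD 148,847.50 ÷ 2.0403 = GBP 72,953.73
GBP 72,953.73 × 107.51 = INR 7,843,255.51
INR 7,843,255.51 × 0.25060 = ZAR 1,965,519.83

ZAR 1,965,519.83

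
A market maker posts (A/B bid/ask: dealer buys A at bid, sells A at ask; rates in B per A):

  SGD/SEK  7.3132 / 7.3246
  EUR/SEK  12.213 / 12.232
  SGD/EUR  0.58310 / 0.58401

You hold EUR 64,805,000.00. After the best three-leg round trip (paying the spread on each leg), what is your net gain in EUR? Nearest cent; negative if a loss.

Best loop EUR → SGD → SEK → EUR:
EUR 64,805,000.00 ÷ 0.58401 (buy SGD at ask) = SGD 110,965,565.66
SGD 110,965,565.66 × 7.3132 (sell SGD at bid) = SEK 811,513,374.77
SEK 811,513,374.77 ÷ 12.232 (buy EUR at ask) = EUR 66,343,474.07

Net profit: EUR 1,538,474.07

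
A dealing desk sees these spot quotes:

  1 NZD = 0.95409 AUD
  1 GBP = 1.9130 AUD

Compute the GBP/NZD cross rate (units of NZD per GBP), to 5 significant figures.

GBP/NZD = 2.0051

1 GBP × 1.9130 = 1.913 AUD
1.913 AUD ÷ 0.95409 = 2.00505 NZD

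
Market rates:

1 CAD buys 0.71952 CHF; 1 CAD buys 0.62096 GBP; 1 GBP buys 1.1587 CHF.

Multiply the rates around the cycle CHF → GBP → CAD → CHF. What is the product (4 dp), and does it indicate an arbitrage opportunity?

1.0000 (no arbitrage)

Around CHF → GBP → CAD → CHF: 1 ÷ 1.1587 ÷ 0.62096 × 0.71952 = 1.000019
Product ≈ 1 (deviation 0.002%, within rounding noise).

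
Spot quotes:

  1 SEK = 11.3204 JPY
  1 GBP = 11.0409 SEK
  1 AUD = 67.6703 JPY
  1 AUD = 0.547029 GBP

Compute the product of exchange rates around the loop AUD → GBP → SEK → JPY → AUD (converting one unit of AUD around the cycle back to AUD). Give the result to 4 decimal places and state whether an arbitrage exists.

1.0104 (arbitrage exists)

Around AUD → GBP → SEK → JPY → AUD: 1 × 0.547029 × 11.0409 × 11.3204 ÷ 67.6703 = 1.010365
Product > 1; profitable direction is AUD → GBP → SEK → JPY → AUD.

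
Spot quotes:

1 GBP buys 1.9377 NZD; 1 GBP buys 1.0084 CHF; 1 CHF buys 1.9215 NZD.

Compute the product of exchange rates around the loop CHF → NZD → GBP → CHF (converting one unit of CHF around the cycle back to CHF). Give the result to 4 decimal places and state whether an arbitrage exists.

Around CHF → NZD → GBP → CHF: 1 × 1.9215 ÷ 1.9377 × 1.0084 = 0.999969
Product ≈ 1 (deviation 0.003%, within rounding noise).

1.0000 (no arbitrage)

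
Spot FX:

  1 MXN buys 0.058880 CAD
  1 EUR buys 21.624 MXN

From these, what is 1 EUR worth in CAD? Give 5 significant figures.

EUR/CAD = 1.2732

1 EUR × 21.624 = 21.624 MXN
21.624 MXN × 0.058880 = 1.27322 CAD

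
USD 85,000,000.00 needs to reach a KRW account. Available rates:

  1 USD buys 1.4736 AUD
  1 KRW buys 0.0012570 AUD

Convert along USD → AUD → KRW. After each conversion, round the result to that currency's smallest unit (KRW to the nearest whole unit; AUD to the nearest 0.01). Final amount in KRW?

USD 85,000,000.00 × 1.4736 = AUD 125,256,000.00
AUD 125,256,000.00 ÷ 0.0012570 = KRW 99,646,778,043

KRW 99,646,778,043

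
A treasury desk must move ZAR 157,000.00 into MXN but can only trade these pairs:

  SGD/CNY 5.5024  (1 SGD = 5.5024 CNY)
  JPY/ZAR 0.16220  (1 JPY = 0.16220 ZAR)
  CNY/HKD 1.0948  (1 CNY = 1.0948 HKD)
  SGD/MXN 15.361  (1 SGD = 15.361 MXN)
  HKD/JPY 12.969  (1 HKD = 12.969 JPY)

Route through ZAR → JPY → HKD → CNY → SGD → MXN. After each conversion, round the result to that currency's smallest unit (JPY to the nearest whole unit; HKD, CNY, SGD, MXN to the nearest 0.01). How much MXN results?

MXN 190,315.88

ZAR 157,000.00 ÷ 0.16220 = JPY 967,941
JPY 967,941 ÷ 12.969 = HKD 74,634.98
HKD 74,634.98 ÷ 1.0948 = CNY 68,172.25
CNY 68,172.25 ÷ 5.5024 = SGD 12,389.55
SGD 12,389.55 × 15.361 = MXN 190,315.88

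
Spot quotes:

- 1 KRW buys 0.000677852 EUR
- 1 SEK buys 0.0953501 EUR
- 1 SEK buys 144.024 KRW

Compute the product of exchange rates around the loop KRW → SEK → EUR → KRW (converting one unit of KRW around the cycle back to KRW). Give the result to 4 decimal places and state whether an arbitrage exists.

Around KRW → SEK → EUR → KRW: 1 ÷ 144.024 × 0.0953501 ÷ 0.000677852 = 0.976678
Product < 1; profitable direction is KRW → EUR → SEK → KRW.

0.9767 (arbitrage exists)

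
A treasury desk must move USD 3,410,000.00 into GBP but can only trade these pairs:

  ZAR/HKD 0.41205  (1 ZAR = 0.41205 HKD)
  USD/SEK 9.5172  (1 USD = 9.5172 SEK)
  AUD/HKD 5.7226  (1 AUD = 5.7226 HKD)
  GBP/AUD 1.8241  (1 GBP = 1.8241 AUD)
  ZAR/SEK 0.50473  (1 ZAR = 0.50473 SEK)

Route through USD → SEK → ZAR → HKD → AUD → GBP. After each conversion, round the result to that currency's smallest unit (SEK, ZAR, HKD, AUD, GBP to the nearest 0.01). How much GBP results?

GBP 2,538,121.11

USD 3,410,000.00 × 9.5172 = SEK 32,453,652.00
SEK 32,453,652.00 ÷ 0.50473 = ZAR 64,299,035.13
ZAR 64,299,035.13 × 0.41205 = HKD 26,494,417.43
HKD 26,494,417.43 ÷ 5.7226 = AUD 4,629,786.71
AUD 4,629,786.71 ÷ 1.8241 = GBP 2,538,121.11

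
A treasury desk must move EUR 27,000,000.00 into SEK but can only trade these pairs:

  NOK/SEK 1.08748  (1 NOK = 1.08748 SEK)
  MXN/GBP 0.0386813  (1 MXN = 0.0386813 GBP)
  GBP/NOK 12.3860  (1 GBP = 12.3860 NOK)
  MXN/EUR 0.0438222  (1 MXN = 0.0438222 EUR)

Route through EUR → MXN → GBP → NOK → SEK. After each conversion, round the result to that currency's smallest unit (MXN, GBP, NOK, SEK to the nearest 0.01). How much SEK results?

SEK 321,013,282.99

EUR 27,000,000.00 ÷ 0.0438222 = MXN 616,126,073.09
MXN 616,126,073.09 × 0.0386813 = GBP 23,832,557.47
GBP 23,832,557.47 × 12.3860 = NOK 295,190,056.82
NOK 295,190,056.82 × 1.08748 = SEK 321,013,282.99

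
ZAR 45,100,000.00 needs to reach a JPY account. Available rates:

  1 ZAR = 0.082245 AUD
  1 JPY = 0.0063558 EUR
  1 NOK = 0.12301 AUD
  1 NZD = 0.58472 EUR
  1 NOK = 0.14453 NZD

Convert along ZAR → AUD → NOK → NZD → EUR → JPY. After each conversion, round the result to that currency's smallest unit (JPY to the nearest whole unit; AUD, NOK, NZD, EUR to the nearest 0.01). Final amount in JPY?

JPY 400,941,820

ZAR 45,100,000.00 × 0.082245 = AUD 3,709,249.50
AUD 3,709,249.50 ÷ 0.12301 = NOK 30,154,048.45
NOK 30,154,048.45 × 0.14453 = NZD 4,358,164.62
NZD 4,358,164.62 × 0.58472 = EUR 2,548,306.02
EUR 2,548,306.02 ÷ 0.0063558 = JPY 400,941,820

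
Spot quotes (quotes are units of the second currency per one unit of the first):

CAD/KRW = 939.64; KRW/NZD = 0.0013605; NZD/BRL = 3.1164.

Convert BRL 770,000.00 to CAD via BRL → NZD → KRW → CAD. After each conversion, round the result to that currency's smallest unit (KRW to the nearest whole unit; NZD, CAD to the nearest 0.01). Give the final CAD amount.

BRL 770,000.00 ÷ 3.1164 = NZD 247,079.96
NZD 247,079.96 ÷ 0.0013605 = KRW 181,609,673
KRW 181,609,673 ÷ 939.64 = CAD 193,275.80

CAD 193,275.80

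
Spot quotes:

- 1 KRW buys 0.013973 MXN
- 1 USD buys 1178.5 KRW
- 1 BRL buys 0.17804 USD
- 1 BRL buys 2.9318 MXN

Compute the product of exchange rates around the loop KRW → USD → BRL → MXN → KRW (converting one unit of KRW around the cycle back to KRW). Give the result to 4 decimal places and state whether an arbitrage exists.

1.0000 (no arbitrage)

Around KRW → USD → BRL → MXN → KRW: 1 ÷ 1178.5 ÷ 0.17804 × 2.9318 ÷ 0.013973 = 0.999994
Product ≈ 1 (deviation 0.001%, within rounding noise).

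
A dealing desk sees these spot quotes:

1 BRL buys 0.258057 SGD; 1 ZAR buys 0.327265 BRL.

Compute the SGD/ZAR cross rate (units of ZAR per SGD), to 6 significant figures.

1 SGD ÷ 0.258057 = 3.87511 BRL
3.87511 BRL ÷ 0.327265 = 11.8409 ZAR

SGD/ZAR = 11.8409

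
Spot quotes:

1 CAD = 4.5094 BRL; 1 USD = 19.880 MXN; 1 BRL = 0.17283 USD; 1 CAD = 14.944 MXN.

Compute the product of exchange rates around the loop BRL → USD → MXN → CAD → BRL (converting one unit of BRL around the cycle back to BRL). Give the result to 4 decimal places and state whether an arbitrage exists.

1.0368 (arbitrage exists)

Around BRL → USD → MXN → CAD → BRL: 1 × 0.17283 × 19.880 ÷ 14.944 × 4.5094 = 1.036782
Product > 1; profitable direction is BRL → USD → MXN → CAD → BRL.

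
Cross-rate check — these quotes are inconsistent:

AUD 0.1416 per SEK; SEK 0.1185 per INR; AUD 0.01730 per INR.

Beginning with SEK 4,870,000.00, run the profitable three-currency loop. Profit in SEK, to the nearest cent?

Profit: SEK 151,037.45

Profitable loop is SEK → INR → AUD → SEK:
SEK 4,870,000.00 ÷ 0.1185 = INR 41,097,046.41
INR 41,097,046.41 × 0.01730 = AUD 710,978.90
AUD 710,978.90 ÷ 0.1416 = SEK 5,021,037.45
Profit = SEK 5,021,037.45 − SEK 4,870,000.00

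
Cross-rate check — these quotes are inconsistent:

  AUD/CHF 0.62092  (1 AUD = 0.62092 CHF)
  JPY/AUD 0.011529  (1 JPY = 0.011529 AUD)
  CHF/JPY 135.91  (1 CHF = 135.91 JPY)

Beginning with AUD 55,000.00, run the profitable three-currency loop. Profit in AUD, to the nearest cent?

Profitable loop is AUD → JPY → CHF → AUD:
AUD 55,000.00 ÷ 0.011529 = JPY 4,770,579
JPY 4,770,579 ÷ 135.91 = CHF 35,101.01
CHF 35,101.01 ÷ 0.62092 = AUD 56,530.65
Profit = AUD 56,530.65 − AUD 55,000.00

Profit: AUD 1,530.65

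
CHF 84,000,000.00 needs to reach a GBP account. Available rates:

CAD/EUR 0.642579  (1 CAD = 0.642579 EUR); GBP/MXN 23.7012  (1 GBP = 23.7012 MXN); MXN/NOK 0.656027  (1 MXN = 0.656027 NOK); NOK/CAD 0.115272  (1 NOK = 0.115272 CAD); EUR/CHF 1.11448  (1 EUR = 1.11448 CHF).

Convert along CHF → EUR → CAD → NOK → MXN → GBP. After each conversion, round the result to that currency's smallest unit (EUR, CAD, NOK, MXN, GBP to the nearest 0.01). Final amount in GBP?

GBP 65,443,211.17

CHF 84,000,000.00 ÷ 1.11448 = EUR 75,371,473.69
EUR 75,371,473.69 ÷ 0.642579 = CAD 117,295,264.38
CAD 117,295,264.38 ÷ 0.115272 = NOK 1,017,552,088.80
NOK 1,017,552,088.80 ÷ 0.656027 = MXN 1,551,082,636.54
MXN 1,551,082,636.54 ÷ 23.7012 = GBP 65,443,211.17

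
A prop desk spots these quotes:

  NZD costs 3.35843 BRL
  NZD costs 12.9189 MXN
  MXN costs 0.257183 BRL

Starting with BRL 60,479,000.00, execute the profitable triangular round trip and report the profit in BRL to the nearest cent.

Profitable loop is BRL → MXN → NZD → BRL:
BRL 60,479,000.00 ÷ 0.257183 = MXN 235,159,400.12
MXN 235,159,400.12 ÷ 12.9189 = NZD 18,202,741.73
NZD 18,202,741.73 × 3.35843 = BRL 61,132,633.90
Profit = BRL 61,132,633.90 − BRL 60,479,000.00

Profit: BRL 653,633.90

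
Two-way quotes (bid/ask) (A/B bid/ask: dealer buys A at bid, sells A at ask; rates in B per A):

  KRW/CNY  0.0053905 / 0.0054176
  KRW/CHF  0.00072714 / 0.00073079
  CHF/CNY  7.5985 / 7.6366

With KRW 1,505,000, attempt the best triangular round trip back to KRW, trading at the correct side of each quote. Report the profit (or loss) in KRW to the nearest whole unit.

Best loop KRW → CHF → CNY → KRW:
KRW 1,505,000 × 0.00072714 (sell KRW at bid) = CHF 1,094.35
CHF 1,094.35 × 7.5985 (sell CHF at bid) = CNY 8,315.39
CNY 8,315.39 ÷ 0.0054176 (buy KRW at ask) = KRW 1,534,884

Net profit: KRW 29,884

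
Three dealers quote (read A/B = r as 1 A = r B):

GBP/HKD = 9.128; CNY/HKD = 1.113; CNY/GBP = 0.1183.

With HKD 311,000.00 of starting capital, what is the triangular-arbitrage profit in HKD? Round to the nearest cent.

Profitable loop is HKD → GBP → CNY → HKD:
HKD 311,000.00 ÷ 9.128 = GBP 34,070.99
GBP 34,070.99 ÷ 0.1183 = CNY 288,004.99
CNY 288,004.99 × 1.113 = HKD 320,549.55
Profit = HKD 320,549.55 − HKD 311,000.00

Profit: HKD 9,549.55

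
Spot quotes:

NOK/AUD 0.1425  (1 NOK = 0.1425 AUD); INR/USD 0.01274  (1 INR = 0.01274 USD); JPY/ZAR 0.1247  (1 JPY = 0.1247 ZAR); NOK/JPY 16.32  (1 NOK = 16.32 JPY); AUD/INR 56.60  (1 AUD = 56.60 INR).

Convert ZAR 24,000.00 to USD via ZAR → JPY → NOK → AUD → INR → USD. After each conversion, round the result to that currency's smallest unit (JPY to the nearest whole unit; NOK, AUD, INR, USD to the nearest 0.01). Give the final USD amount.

USD 1,211.78

ZAR 24,000.00 ÷ 0.1247 = JPY 192,462
JPY 192,462 ÷ 16.32 = NOK 11,793.01
NOK 11,793.01 × 0.1425 = AUD 1,680.50
AUD 1,680.50 × 56.60 = INR 95,116.30
INR 95,116.30 × 0.01274 = USD 1,211.78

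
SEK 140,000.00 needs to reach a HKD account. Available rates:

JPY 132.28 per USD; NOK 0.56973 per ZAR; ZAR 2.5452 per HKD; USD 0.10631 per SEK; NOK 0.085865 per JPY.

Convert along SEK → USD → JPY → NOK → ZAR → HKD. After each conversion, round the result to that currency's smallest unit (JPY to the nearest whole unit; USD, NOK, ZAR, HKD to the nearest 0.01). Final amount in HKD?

HKD 116,579.31

SEK 140,000.00 × 0.10631 = USD 14,883.40
USD 14,883.40 × 132.28 = JPY 1,968,776
JPY 1,968,776 × 0.085865 = NOK 169,048.95
NOK 169,048.95 ÷ 0.56973 = ZAR 296,717.66
ZAR 296,717.66 ÷ 2.5452 = HKD 116,579.31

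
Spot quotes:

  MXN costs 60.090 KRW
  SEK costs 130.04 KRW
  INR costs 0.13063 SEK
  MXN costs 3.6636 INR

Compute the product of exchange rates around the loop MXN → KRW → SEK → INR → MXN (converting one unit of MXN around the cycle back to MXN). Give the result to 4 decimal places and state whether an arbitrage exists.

0.9655 (arbitrage exists)

Around MXN → KRW → SEK → INR → MXN: 1 × 60.090 ÷ 130.04 ÷ 0.13063 ÷ 3.6636 = 0.965549
Product < 1; profitable direction is MXN → INR → SEK → KRW → MXN.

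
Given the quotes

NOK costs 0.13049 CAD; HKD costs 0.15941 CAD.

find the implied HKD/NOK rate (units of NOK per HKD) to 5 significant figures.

1 HKD × 0.15941 = 0.15941 CAD
0.15941 CAD ÷ 0.13049 = 1.22163 NOK

HKD/NOK = 1.2216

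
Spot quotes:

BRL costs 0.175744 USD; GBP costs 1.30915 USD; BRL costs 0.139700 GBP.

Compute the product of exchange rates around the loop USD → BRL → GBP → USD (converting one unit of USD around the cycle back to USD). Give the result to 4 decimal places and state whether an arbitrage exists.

Around USD → BRL → GBP → USD: 1 ÷ 0.175744 × 0.139700 × 1.30915 = 1.040651
Product > 1; profitable direction is USD → BRL → GBP → USD.

1.0407 (arbitrage exists)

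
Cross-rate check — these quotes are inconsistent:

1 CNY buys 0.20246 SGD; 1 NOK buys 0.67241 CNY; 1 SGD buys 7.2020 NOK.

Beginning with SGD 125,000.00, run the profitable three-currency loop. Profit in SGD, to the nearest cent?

Profitable loop is SGD → CNY → NOK → SGD:
SGD 125,000.00 ÷ 0.20246 = CNY 617,405.91
CNY 617,405.91 ÷ 0.67241 = NOK 918,198.58
NOK 918,198.58 ÷ 7.2020 = SGD 127,492.17
Profit = SGD 127,492.17 − SGD 125,000.00

Profit: SGD 2,492.17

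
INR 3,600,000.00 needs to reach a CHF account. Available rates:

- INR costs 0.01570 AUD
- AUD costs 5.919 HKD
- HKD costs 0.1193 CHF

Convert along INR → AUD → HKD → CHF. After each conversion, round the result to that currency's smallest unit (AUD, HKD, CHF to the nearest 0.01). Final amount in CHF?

CHF 39,910.85

INR 3,600,000.00 × 0.01570 = AUD 56,520.00
AUD 56,520.00 × 5.919 = HKD 334,541.88
HKD 334,541.88 × 0.1193 = CHF 39,910.85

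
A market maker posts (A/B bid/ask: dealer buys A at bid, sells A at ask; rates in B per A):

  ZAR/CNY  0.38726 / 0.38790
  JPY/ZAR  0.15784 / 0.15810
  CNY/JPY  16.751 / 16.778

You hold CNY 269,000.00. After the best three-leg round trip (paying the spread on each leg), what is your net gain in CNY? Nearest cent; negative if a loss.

Net profit: CNY 6,430.94

Best loop CNY → JPY → ZAR → CNY:
CNY 269,000.00 × 16.751 (sell CNY at bid) = JPY 4,506,019
JPY 4,506,019 × 0.15784 (sell JPY at bid) = ZAR 711,230.04
ZAR 711,230.04 × 0.38726 (sell ZAR at bid) = CNY 275,430.94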